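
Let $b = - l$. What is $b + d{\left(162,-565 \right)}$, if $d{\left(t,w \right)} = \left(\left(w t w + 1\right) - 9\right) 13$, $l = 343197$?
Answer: $671944549$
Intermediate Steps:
$d{\left(t,w \right)} = -104 + 13 t w^{2}$ ($d{\left(t,w \right)} = \left(\left(t w w + 1\right) - 9\right) 13 = \left(\left(t w^{2} + 1\right) - 9\right) 13 = \left(\left(1 + t w^{2}\right) - 9\right) 13 = \left(-8 + t w^{2}\right) 13 = -104 + 13 t w^{2}$)
$b = -343197$ ($b = \left(-1\right) 343197 = -343197$)
$b + d{\left(162,-565 \right)} = -343197 - \left(104 - 2106 \left(-565\right)^{2}\right) = -343197 - \left(104 - 672287850\right) = -343197 + \left(-104 + 672287850\right) = -343197 + 672287746 = 671944549$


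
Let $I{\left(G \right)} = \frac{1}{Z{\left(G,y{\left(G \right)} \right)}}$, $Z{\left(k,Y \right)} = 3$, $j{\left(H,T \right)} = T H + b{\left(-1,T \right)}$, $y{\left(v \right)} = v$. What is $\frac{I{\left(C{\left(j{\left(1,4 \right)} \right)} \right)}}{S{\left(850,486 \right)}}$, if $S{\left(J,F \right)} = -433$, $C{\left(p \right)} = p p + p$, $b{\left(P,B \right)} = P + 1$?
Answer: $- \frac{1}{1299} \approx -0.00076982$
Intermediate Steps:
$b{\left(P,B \right)} = 1 + P$
$j{\left(H,T \right)} = H T$ ($j{\left(H,T \right)} = T H + \left(1 - 1\right) = H T + 0 = H T$)
$C{\left(p \right)} = p + p^{2}$ ($C{\left(p \right)} = p^{2} + p = p + p^{2}$)
$I{\left(G \right)} = \frac{1}{3}$
$\frac{I{\left(C{\left(j{\left(1,4 \right)} \right)} \right)}}{S{\left(850,486 \right)}} = \frac{1}{3 \left(-433\right)} = \frac{1}{3} \left(- \frac{1}{433}\right) = - \frac{1}{1299}$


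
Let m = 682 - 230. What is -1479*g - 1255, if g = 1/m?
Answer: -568739/452 ≈ -1258.3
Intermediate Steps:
m = 452
g = 1/452 ≈ 0.0022124
-1479*g - 1255 = -1479*1/452 - 1255 = -1479/452 - 1255 = -568739/452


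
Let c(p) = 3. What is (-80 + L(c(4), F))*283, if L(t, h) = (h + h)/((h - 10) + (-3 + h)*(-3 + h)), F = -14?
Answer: -6007524/265 ≈ -22670.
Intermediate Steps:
L(t, h) = 2*h/(-10 + h + (-3 + h)²) (L(t, h) = (2*h)/((-10 + h) + (-3 + h)²) = (2*h)/(-10 + h + (-3 + h)²) = 2*h/(-10 + h + (-3 + h)²))
(-80 + L(c(4), F))*283 = (-80 + 2*(-14)/(-10 - 14 + (-3 - 14)²))*283 = (-80 + 2*(-14)/(-10 - 14 + (-17)²))*283 = (-80 + 2*(-14)/(-10 - 14 + 289))*283 = (-80 + 2*(-14)/265)*283 = (-80 + 2*(-14)*(1/265))*283 = (-80 - 28/265)*283 = -21228/265*283 = -6007524/265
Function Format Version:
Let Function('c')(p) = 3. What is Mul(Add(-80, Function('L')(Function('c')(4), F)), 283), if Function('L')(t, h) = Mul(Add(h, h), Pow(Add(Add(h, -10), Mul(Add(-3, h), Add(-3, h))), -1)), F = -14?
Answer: Rational(-6007524, 265) ≈ -22670.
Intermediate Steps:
Function('L')(t, h) = Mul(2, h, Pow(Add(-10, h, Pow(Add(-3, h), 2)), -1)) (Function('L')(t, h) = Mul(Mul(2, h), Pow(Add(Add(-10, h), Pow(Add(-3, h), 2)), -1)) = Mul(Mul(2, h), Pow(Add(-10, h, Pow(Add(-3, h), 2)), -1)) = Mul(2, h, Pow(Add(-10, h, Pow(Add(-3, h), 2)), -1)))
Mul(Add(-80, Function('L')(Function('c')(4), F)), 283) = Mul(Add(-80, Mul(2, -14, Pow(Add(-10, -14, Pow(Add(-3, -14), 2)), -1))), 283) = Mul(Add(-80, Mul(2, -14, Pow(Add(-10, -14, Pow(-17, 2)), -1))), 283) = Mul(Add(-80, Mul(2, -14, Pow(Add(-10, -14, 289), -1))), 283) = Mul(Add(-80, Mul(2, -14, Pow(265, -1))), 283) = Mul(Add(-80, Mul(2, -14, Rational(1, 265))), 283) = Mul(Add(-80, Rational(-28, 265)), 283) = Mul(Rational(-21228, 265), 283) = Rational(-6007524, 265)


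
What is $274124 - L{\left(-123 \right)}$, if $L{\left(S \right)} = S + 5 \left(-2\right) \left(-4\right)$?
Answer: $274207$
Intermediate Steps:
$L{\left(S \right)} = 40 + S$ ($L{\left(S \right)} = S - -40 = S + 40 = 40 + S$)
$274124 - L{\left(-123 \right)} = 274124 - \left(40 - 123\right) = 274124 - -83 = 274124 + 83 = 274207$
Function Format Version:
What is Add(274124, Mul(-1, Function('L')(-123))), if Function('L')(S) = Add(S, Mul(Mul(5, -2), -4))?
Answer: 274207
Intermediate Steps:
Function('L')(S) = Add(40, S) (Function('L')(S) = Add(S, Mul(-10, -4)) = Add(S, 40) = Add(40, S))
Add(274124, Mul(-1, Function('L')(-123))) = Add(274124, Mul(-1, Add(40, -123))) = Add(274124, Mul(-1, -83)) = Add(274124, 83) = 274207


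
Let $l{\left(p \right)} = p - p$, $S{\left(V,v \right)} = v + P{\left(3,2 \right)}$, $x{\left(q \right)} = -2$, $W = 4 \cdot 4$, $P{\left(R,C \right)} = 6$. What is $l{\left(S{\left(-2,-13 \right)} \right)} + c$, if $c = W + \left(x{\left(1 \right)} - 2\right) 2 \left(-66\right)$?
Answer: $544$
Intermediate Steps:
$W = 16$
$S{\left(V,v \right)} = 6 + v$ ($S{\left(V,v \right)} = v + 6 = 6 + v$)
$l{\left(p \right)} = 0$
$c = 544$ ($c = 16 + \left(-2 - 2\right) 2 \left(-66\right) = 16 + \left(-4\right) 2 \left(-66\right) = 16 - -528 = 16 + 528 = 544$)
$l{\left(S{\left(-2,-13 \right)} \right)} + c = 0 + 544 = 544$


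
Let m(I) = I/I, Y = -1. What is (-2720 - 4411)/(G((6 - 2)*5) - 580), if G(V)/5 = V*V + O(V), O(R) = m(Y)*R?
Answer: -7131/1520 ≈ -4.6914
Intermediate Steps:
m(I) = 1
O(R) = R (O(R) = 1*R = R)
G(V) = 5*V + 5*V² (G(V) = 5*(V*V + V) = 5*(V² + V) = 5*(V + V²) = 5*V + 5*V²)
(-2720 - 4411)/(G((6 - 2)*5) - 580) = (-2720 - 4411)/(5*((6 - 2)*5)*(1 + (6 - 2)*5) - 580) = -7131/(5*(4*5)*(1 + 4*5) - 580) = -7131/(5*20*(1 + 20) - 580) = -7131/(5*20*21 - 580) = -7131/(2100 - 580) = -7131/1520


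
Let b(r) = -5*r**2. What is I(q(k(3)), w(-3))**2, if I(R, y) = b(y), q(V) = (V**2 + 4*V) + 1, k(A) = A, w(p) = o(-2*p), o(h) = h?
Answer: 32400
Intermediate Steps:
w(p) = -2*p
q(V) = 1 + V**2 + 4*V
I(R, y) = -5*y**2
I(q(k(3)), w(-3))**2 = (-5*(-2*(-3))**2)**2 = (-5*6**2)**2 = (-5*36)**2 = (-180)**2 = 32400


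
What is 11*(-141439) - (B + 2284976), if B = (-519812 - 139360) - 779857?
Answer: -2401776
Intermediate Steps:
B = -1439029 (B = -659172 - 779857 = -1439029)
11*(-141439) - (B + 2284976) = 11*(-141439) - (-1439029 + 2284976) = -1555829 - 1*845947 = -1555829 - 845947 = -2401776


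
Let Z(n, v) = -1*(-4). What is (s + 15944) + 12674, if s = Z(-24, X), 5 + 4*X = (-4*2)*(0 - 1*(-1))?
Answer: 28622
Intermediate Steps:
X = -13/4 (X = -5/4 + ((-4*2)*(0 - 1*(-1)))/4 = -5/4 + (-8*(0 + 1))/4 = -5/4 + (-8*1)/4 = -5/4 + (¼)*(-8) = -5/4 - 2 = -13/4 ≈ -3.2500)
Z(n, v) = 4
s = 4
(s + 15944) + 12674 = (4 + 15944) + 12674 = 15948 + 12674 = 28622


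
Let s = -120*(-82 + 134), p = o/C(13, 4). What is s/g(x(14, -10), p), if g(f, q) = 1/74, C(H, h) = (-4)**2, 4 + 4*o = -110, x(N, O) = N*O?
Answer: -461760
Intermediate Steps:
o = -57/2 (o = -1 + (1/4)*(-110) = -1 - 55/2 = -57/2 ≈ -28.500)
C(H, h) = 16
p = -57/32 (p = -57/2/16 = -57/2*1/16 = -57/32 ≈ -1.7813)
g(f, q) = 1/74
s = -6240 (s = -120*52 = -6240)
s/g(x(14, -10), p) = -6240/1/74 = -6240*74 = -461760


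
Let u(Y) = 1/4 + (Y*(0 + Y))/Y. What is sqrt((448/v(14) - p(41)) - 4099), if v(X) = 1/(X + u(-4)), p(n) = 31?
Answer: sqrt(462) ≈ 21.494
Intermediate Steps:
u(Y) = 1/4 + Y (u(Y) = 1*(1/4) + (Y*Y)/Y = 1/4 + Y**2/Y = 1/4 + Y)
v(X) = 1/(-15/4 + X) (v(X) = 1/(X + (1/4 - 4)) = 1/(X - 15/4) = 1/(-15/4 + X))
sqrt((448/v(14) - p(41)) - 4099) = sqrt((448/((4/(-15 + 4*14))) - 1*31) - 4099) = sqrt((448/((4/(-15 + 56))) - 31) - 4099) = sqrt((448/((4/41)) - 31) - 4099) = sqrt((448/((4*(1/41))) - 31) - 4099) = sqrt((448/(4/41) - 31) - 4099) = sqrt((448*(41/4) - 31) - 4099) = sqrt((4592 - 31) - 4099) = sqrt(4561 - 4099) = sqrt(462)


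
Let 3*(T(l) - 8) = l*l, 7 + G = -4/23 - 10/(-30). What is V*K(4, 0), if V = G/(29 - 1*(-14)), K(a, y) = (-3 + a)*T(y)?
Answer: -3776/2967 ≈ -1.2727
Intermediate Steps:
G = -472/69 (G = -7 + (-4/23 - 10/(-30)) = -7 + (-4*1/23 - 10*(-1/30)) = -7 + (-4/23 + 1/3) = -7 + 11/69 = -472/69 ≈ -6.8406)
T(l) = 8 + l**2/3 (T(l) = 8 + (l*l)/3 = 8 + l**2/3)
K(a, y) = (-3 + a)*(8 + y**2/3)
V = -472/2967 (V = -472/(69*(29 - 1*(-14))) = -472/(69*(29 + 14)) = -472/69/43 = -472/69*1/43 = -472/2967 ≈ -0.15908)
V*K(4, 0) = -472*(-3 + 4)*(24 + 0**2)/8901 = -472*(24 + 0)/8901 = -472*24/8901 = -472/2967*8 = -3776/2967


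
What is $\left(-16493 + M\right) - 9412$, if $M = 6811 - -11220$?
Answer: $-7874$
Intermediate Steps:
$M = 18031$ ($M = 6811 + 11220 = 18031$)
$\left(-16493 + M\right) - 9412 = \left(-16493 + 18031\right) - 9412 = 1538 - 9412 = -7874$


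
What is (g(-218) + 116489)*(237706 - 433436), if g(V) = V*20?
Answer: -21947009170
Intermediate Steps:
g(V) = 20*V
(g(-218) + 116489)*(237706 - 433436) = (20*(-218) + 116489)*(237706 - 433436) = (-4360 + 116489)*(-195730) = 112129*(-195730) = -21947009170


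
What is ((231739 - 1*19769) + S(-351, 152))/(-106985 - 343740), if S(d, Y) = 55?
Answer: -771/1639 ≈ -0.47041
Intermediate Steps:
((231739 - 1*19769) + S(-351, 152))/(-106985 - 343740) = ((231739 - 1*19769) + 55)/(-106985 - 343740) = ((231739 - 19769) + 55)/(-450725) = (211970 + 55)*(-1/450725) = 212025*(-1/450725) = -771/1639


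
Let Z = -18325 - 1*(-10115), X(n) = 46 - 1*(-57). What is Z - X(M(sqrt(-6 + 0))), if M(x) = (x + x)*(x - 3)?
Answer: -8313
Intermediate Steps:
M(x) = 2*x*(-3 + x) (M(x) = (2*x)*(-3 + x) = 2*x*(-3 + x))
X(n) = 103 (X(n) = 46 + 57 = 103)
Z = -8210 (Z = -18325 + 10115 = -8210)
Z - X(M(sqrt(-6 + 0))) = -8210 - 1*103 = -8210 - 103 = -8313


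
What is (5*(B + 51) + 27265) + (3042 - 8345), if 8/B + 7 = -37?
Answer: 244377/11 ≈ 22216.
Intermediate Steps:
B = -2/11 (B = 8/(-7 - 37) = 8/(-44) = 8*(-1/44) = -2/11 ≈ -0.18182)
(5*(B + 51) + 27265) + (3042 - 8345) = (5*(-2/11 + 51) + 27265) + (3042 - 8345) = (5*(559/11) + 27265) - 5303 = (2795/11 + 27265) - 5303 = 302710/11 - 5303 = 244377/11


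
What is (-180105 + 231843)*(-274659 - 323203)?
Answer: -30932184156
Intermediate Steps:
(-180105 + 231843)*(-274659 - 323203) = 51738*(-597862) = -30932184156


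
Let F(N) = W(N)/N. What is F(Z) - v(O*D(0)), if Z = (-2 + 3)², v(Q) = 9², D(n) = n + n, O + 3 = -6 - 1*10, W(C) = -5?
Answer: -86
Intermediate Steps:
O = -19 (O = -3 + (-6 - 1*10) = -3 + (-6 - 10) = -3 - 16 = -19)
D(n) = 2*n
v(Q) = 81
Z = 1 (Z = 1² = 1)
F(N) = -5/N
F(Z) - v(O*D(0)) = -5/1 - 1*81 = -5*1 - 81 = -5 - 81 = -86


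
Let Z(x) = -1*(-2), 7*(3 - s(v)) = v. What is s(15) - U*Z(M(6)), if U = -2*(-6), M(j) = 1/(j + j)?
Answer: -162/7 ≈ -23.143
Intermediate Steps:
s(v) = 3 - v/7
M(j) = 1/(2*j)
Z(x) = 2
U = 12
s(15) - U*Z(M(6)) = (3 - 1/7*15) - 12*2 = (3 - 15/7) - 1*24 = 6/7 - 24 = -162/7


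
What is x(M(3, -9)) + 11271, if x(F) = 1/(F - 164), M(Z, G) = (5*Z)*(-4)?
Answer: 2524703/224 ≈ 11271.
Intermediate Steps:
M(Z, G) = -20*Z
x(F) = 1/(-164 + F)
x(M(3, -9)) + 11271 = 1/(-164 - 20*3) + 11271 = 1/(-164 - 60) + 11271 = 1/(-224) + 11271 = -1/224 + 11271 = 2524703/224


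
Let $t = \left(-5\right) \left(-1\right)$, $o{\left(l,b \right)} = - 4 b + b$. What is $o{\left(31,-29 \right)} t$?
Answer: $435$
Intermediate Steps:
$o{\left(l,b \right)} = - 3 b$
$t = 5$
$o{\left(31,-29 \right)} t = \left(-3\right) \left(-29\right) 5 = 87 \cdot 5 = 435$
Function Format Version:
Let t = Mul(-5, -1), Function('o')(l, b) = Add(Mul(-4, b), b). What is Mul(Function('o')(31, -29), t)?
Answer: 435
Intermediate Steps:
Function('o')(l, b) = Mul(-3, b)
t = 5
Mul(Function('o')(31, -29), t) = Mul(Mul(-3, -29), 5) = Mul(87, 5) = 435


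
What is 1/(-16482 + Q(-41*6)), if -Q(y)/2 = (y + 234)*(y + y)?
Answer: -1/28290 ≈ -3.5348e-5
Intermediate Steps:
Q(y) = -4*y*(234 + y) (Q(y) = -2*(y + 234)*(y + y) = -2*(234 + y)*2*y = -4*y*(234 + y))
1/(-16482 + Q(-41*6)) = 1/(-16482 - 4*(-41*6)*(234 - 41*6)) = 1/(-16482 - 4*(-246)*(234 - 246)) = 1/(-16482 - 4*(-246)*(-12)) = 1/(-16482 - 11808) = 1/(-28290) = -1/28290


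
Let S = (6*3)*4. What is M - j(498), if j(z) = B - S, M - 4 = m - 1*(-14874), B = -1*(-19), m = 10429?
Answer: 25360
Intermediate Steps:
B = 19
M = 25307 (M = 4 + (10429 - 1*(-14874)) = 4 + (10429 + 14874) = 4 + 25303 = 25307)
S = 72 (S = 18*4 = 72)
j(z) = -53 (j(z) = 19 - 1*72 = 19 - 72 = -53)
M - j(498) = 25307 - 1*(-53) = 25307 + 53 = 25360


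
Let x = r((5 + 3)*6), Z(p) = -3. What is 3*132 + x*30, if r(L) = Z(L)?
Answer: 306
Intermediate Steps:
r(L) = -3
x = -3
3*132 + x*30 = 3*132 - 3*30 = 396 - 90 = 306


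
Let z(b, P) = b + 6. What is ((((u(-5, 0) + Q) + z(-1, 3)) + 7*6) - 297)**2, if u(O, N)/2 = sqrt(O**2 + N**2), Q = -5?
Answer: 60025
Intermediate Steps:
z(b, P) = 6 + b
u(O, N) = 2*sqrt(N**2 + O**2) (u(O, N) = 2*sqrt(O**2 + N**2) = 2*sqrt(N**2 + O**2))
((((u(-5, 0) + Q) + z(-1, 3)) + 7*6) - 297)**2 = ((((2*sqrt(0**2 + (-5)**2) - 5) + (6 - 1)) + 7*6) - 297)**2 = ((((2*sqrt(0 + 25) - 5) + 5) + 42) - 297)**2 = ((((2*sqrt(25) - 5) + 5) + 42) - 297)**2 = ((((2*5 - 5) + 5) + 42) - 297)**2 = ((((10 - 5) + 5) + 42) - 297)**2 = (((5 + 5) + 42) - 297)**2 = ((10 + 42) - 297)**2 = (52 - 297)**2 = (-245)**2 = 60025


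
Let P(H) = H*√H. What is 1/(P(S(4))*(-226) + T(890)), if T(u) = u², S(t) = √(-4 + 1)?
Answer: 1/(2*(396050 - 113*3^(¾)*I^(3/2))) ≈ 1.2619e-6 + 5.8006e-10*I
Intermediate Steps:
S(t) = I*√3 (S(t) = √(-3) = I*√3)
P(H) = H^(3/2)
1/(P(S(4))*(-226) + T(890)) = 1/((I*√3)^(3/2)*(-226) + 890²) = 1/((3^(¾)*I^(3/2))*(-226) + 792100) = 1/(-226*3^(¾)*I^(3/2) + 792100) = 1/(792100 - 226*3^(¾)*I^(3/2))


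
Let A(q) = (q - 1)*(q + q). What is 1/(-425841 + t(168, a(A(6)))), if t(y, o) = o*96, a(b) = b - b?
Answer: -1/425841 ≈ -2.3483e-6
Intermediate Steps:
A(q) = 2*q*(-1 + q) (A(q) = (-1 + q)*(2*q) = 2*q*(-1 + q))
a(b) = 0
t(y, o) = 96*o
1/(-425841 + t(168, a(A(6)))) = 1/(-425841 + 96*0) = 1/(-425841 + 0) = 1/(-425841) = -1/425841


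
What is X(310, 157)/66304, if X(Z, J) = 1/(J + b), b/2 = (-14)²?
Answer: 1/36400896 ≈ 2.7472e-8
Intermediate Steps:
b = 392 (b = 2*(-14)² = 2*196 = 392)
X(Z, J) = 1/(392 + J) (X(Z, J) = 1/(J + 392) = 1/(392 + J))
X(310, 157)/66304 = 1/((392 + 157)*66304) = (1/66304)/549 = (1/549)*(1/66304) = 1/36400896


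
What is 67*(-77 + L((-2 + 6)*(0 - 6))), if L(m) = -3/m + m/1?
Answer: -54069/8 ≈ -6758.6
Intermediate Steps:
L(m) = m - 3/m (L(m) = -3/m + m*1 = -3/m + m = m - 3/m)
67*(-77 + L((-2 + 6)*(0 - 6))) = 67*(-77 + ((-2 + 6)*(0 - 6) - 3*1/((0 - 6)*(-2 + 6)))) = 67*(-77 + (4*(-6) - 3/(4*(-6)))) = 67*(-77 + (-24 - 3/(-24))) = 67*(-77 + (-24 - 3*(-1/24))) = 67*(-77 + (-24 + ⅛)) = 67*(-77 - 191/8) = 67*(-807/8) = -54069/8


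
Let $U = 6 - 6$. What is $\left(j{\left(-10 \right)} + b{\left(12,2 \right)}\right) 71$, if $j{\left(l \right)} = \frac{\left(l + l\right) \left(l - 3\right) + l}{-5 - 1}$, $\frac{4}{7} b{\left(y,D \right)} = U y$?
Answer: $- \frac{8875}{3} \approx -2958.3$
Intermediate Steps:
$U = 0$
$b{\left(y,D \right)} = 0$ ($b{\left(y,D \right)} = \frac{7 \cdot 0 y}{4} = \frac{7}{4} \cdot 0 = 0$)
$j{\left(l \right)} = - \frac{l}{6} - \frac{l \left(-3 + l\right)}{3}$ ($j{\left(l \right)} = \frac{2 l \left(-3 + l\right) + l}{-6} = \left(2 l \left(-3 + l\right) + l\right) \left(- \frac{1}{6}\right) = \left(l + 2 l \left(-3 + l\right)\right) \left(- \frac{1}{6}\right) = - \frac{l}{6} - \frac{l \left(-3 + l\right)}{3}$)
$\left(j{\left(-10 \right)} + b{\left(12,2 \right)}\right) 71 = \left(\frac{1}{6} \left(-10\right) \left(5 - -20\right) + 0\right) 71 = \left(\frac{1}{6} \left(-10\right) \left(5 + 20\right) + 0\right) 71 = \left(\frac{1}{6} \left(-10\right) 25 + 0\right) 71 = \left(- \frac{125}{3} + 0\right) 71 = \left(- \frac{125}{3}\right) 71 = - \frac{8875}{3}$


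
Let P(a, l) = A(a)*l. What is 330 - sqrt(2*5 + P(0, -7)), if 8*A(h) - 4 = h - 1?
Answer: 330 - sqrt(118)/4 ≈ 327.28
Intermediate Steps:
A(h) = 3/8 + h/8 (A(h) = 1/2 + (h - 1)/8 = 1/2 + (-1 + h)/8 = 1/2 + (-1/8 + h/8) = 3/8 + h/8)
P(a, l) = l*(3/8 + a/8) (P(a, l) = (3/8 + a/8)*l = l*(3/8 + a/8))
330 - sqrt(2*5 + P(0, -7)) = 330 - sqrt(2*5 + (1/8)*(-7)*(3 + 0)) = 330 - sqrt(10 + (1/8)*(-7)*3) = 330 - sqrt(10 - 21/8) = 330 - sqrt(59/8) = 330 - sqrt(118)/4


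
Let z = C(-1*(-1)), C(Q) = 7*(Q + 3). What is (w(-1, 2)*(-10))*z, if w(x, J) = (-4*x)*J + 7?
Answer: -4200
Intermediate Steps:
w(x, J) = 7 - 4*J*x (w(x, J) = -4*J*x + 7 = 7 - 4*J*x)
C(Q) = 21 + 7*Q (C(Q) = 7*(3 + Q) = 21 + 7*Q)
z = 28 (z = 21 + 7*(-1*(-1)) = 21 + 7*1 = 21 + 7 = 28)
(w(-1, 2)*(-10))*z = ((7 - 4*2*(-1))*(-10))*28 = ((7 + 8)*(-10))*28 = (15*(-10))*28 = -150*28 = -4200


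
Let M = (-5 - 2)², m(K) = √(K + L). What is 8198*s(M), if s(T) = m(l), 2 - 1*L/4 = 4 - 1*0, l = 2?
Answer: 8198*I*√6 ≈ 20081.0*I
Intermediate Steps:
L = -8 (L = 8 - 4*(4 - 1*0) = 8 - 4*(4 + 0) = 8 - 4*4 = 8 - 16 = -8)
m(K) = √(-8 + K) (m(K) = √(K - 8) = √(-8 + K))
M = 49 (M = (-7)² = 49)
s(T) = I*√6 (s(T) = √(-8 + 2) = √(-6) = I*√6)
8198*s(M) = 8198*(I*√6) = 8198*I*√6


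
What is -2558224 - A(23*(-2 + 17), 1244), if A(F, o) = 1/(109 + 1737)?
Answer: -4722481505/1846 ≈ -2.5582e+6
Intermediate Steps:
A(F, o) = 1/1846
-2558224 - A(23*(-2 + 17), 1244) = -2558224 - 1*1/1846 = -2558224 - 1/1846 = -4722481505/1846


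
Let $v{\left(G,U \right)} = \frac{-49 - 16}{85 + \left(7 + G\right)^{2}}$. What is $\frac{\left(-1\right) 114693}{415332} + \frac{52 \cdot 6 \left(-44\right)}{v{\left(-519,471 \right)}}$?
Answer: $\frac{38337057258701}{692220} \approx 5.5383 \cdot 10^{7}$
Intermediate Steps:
$v{\left(G,U \right)} = - \frac{65}{85 + \left(7 + G\right)^{2}}$
$\frac{\left(-1\right) 114693}{415332} + \frac{52 \cdot 6 \left(-44\right)}{v{\left(-519,471 \right)}} = \frac{\left(-1\right) 114693}{415332} + \frac{52 \cdot 6 \left(-44\right)}{\left(-65\right) \frac{1}{85 + \left(7 - 519\right)^{2}}} = \left(-114693\right) \frac{1}{415332} + \frac{312 \left(-44\right)}{\left(-65\right) \frac{1}{85 + \left(-512\right)^{2}}} = - \frac{38231}{138444} - \frac{13728}{\left(-65\right) \frac{1}{85 + 262144}} = - \frac{38231}{138444} - \frac{13728}{\left(-65\right) \frac{1}{262229}} = - \frac{38231}{138444} - \frac{13728}{- \frac{65}{262229}} = - \frac{38231}{138444} - - \frac{276913824}{5} = - \frac{38231}{138444} + \frac{276913824}{5} = \frac{38337057258701}{692220}$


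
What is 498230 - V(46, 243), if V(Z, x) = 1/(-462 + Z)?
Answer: 207263681/416 ≈ 4.9823e+5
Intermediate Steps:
498230 - V(46, 243) = 498230 - 1/(-462 + 46) = 498230 - 1/(-416) = 498230 - 1*(-1/416) = 498230 + 1/416 = 207263681/416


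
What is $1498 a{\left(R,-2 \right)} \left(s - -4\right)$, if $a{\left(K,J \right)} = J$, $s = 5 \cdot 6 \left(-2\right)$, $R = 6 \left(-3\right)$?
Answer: $167776$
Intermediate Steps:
$R = -18$
$s = -60$ ($s = 30 \left(-2\right) = -60$)
$1498 a{\left(R,-2 \right)} \left(s - -4\right) = 1498 \left(- 2 \left(-60 - -4\right)\right) = 1498 \left(- 2 \left(-60 + 4\right)\right) = 1498 \left(\left(-2\right) \left(-56\right)\right) = 1498 \cdot 112 = 167776$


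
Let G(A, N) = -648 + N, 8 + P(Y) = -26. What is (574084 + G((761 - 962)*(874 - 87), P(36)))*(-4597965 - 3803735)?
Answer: -4817551583400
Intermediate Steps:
P(Y) = -34 (P(Y) = -8 - 26 = -34)
(574084 + G((761 - 962)*(874 - 87), P(36)))*(-4597965 - 3803735) = (574084 + (-648 - 34))*(-4597965 - 3803735) = (574084 - 682)*(-8401700) = 573402*(-8401700) = -4817551583400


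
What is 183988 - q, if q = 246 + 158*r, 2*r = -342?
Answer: 210760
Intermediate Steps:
r = -171 (r = (½)*(-342) = -171)
q = -26772 (q = 246 + 158*(-171) = 246 - 27018 = -26772)
183988 - q = 183988 - 1*(-26772) = 183988 + 26772 = 210760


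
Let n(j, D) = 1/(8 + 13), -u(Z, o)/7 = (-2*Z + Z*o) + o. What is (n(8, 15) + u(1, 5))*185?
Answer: -217375/21 ≈ -10351.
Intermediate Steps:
u(Z, o) = -7*o + 14*Z - 7*Z*o (u(Z, o) = -7*((-2*Z + Z*o) + o) = -7*(o - 2*Z + Z*o) = -7*o + 14*Z - 7*Z*o)
n(j, D) = 1/21
(n(8, 15) + u(1, 5))*185 = (1/21 + (-7*5 + 14*1 - 7*1*5))*185 = (1/21 + (-35 + 14 - 35))*185 = (1/21 - 56)*185 = -1175/21*185 = -217375/21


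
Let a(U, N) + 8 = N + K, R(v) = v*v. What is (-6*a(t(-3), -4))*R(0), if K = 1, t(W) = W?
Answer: 0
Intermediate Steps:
R(v) = v²
a(U, N) = -7 + N (a(U, N) = -8 + (N + 1) = -8 + (1 + N) = -7 + N)
(-6*a(t(-3), -4))*R(0) = -6*(-7 - 4)*0² = -6*(-11)*0 = 66*0 = 0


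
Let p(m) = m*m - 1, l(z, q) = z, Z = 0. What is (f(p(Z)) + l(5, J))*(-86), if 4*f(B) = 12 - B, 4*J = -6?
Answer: -1419/2 ≈ -709.50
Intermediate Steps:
J = -3/2 (J = (1/4)*(-6) = -3/2 ≈ -1.5000)
p(m) = -1 + m**2 (p(m) = m**2 - 1 = -1 + m**2)
f(B) = 3 - B/4 (f(B) = (12 - B)/4 = 3 - B/4)
(f(p(Z)) + l(5, J))*(-86) = ((3 - (-1 + 0**2)/4) + 5)*(-86) = ((3 - (-1 + 0)/4) + 5)*(-86) = ((3 - 1/4*(-1)) + 5)*(-86) = ((3 + 1/4) + 5)*(-86) = (13/4 + 5)*(-86) = (33/4)*(-86) = -1419/2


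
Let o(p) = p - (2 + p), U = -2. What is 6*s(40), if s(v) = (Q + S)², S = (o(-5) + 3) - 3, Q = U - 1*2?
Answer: 216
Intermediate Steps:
Q = -4 (Q = -2 - 1*2 = -2 - 2 = -4)
o(p) = -2 (o(p) = p + (-2 - p) = -2)
S = -2 (S = (-2 + 3) - 3 = 1 - 3 = -2)
s(v) = 36 (s(v) = (-4 - 2)² = (-6)² = 36)
6*s(40) = 6*36 = 216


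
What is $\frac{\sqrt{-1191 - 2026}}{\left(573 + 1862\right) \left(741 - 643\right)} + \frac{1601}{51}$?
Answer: $\frac{1601}{51} + \frac{i \sqrt{3217}}{238630} \approx 31.392 + 0.00023768 i$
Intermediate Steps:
$\frac{\sqrt{-1191 - 2026}}{\left(573 + 1862\right) \left(741 - 643\right)} + \frac{1601}{51} = \frac{\sqrt{-3217}}{2435 \cdot 98} + 1601 \cdot \frac{1}{51} = \frac{i \sqrt{3217}}{238630} + \frac{1601}{51} = \frac{1601}{51} + \frac{i \sqrt{3217}}{238630}$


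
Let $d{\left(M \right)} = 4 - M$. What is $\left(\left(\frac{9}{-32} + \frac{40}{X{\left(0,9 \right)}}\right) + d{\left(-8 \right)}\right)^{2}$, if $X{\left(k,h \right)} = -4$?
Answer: $\frac{3025}{1024} \approx 2.9541$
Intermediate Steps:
$\left(\left(\frac{9}{-32} + \frac{40}{X{\left(0,9 \right)}}\right) + d{\left(-8 \right)}\right)^{2} = \left(\left(\frac{9}{-32} + \frac{40}{-4}\right) + \left(4 - -8\right)\right)^{2} = \left(\left(9 \left(- \frac{1}{32}\right) + 40 \left(- \frac{1}{4}\right)\right) + \left(4 + 8\right)\right)^{2} = \left(\left(- \frac{9}{32} - 10\right) + 12\right)^{2} = \left(- \frac{329}{32} + 12\right)^{2} = \left(\frac{55}{32}\right)^{2} = \frac{3025}{1024}$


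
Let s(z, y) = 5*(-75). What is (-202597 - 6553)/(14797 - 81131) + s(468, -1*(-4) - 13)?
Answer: -12333050/33167 ≈ -371.85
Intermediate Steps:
s(z, y) = -375
(-202597 - 6553)/(14797 - 81131) + s(468, -1*(-4) - 13) = (-202597 - 6553)/(14797 - 81131) - 375 = -209150/(-66334) - 375 = -209150*(-1/66334) - 375 = 104575/33167 - 375 = -12333050/33167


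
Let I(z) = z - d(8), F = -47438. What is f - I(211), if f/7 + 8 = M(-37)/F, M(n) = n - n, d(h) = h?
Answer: -259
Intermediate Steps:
M(n) = 0
I(z) = -8 + z (I(z) = z - 1*8 = z - 8 = -8 + z)
f = -56 (f = -56 + 7*(0/(-47438)) = -56 + 7*(0*(-1/47438)) = -56 + 7*0 = -56 + 0 = -56)
f - I(211) = -56 - (-8 + 211) = -56 - 1*203 = -56 - 203 = -259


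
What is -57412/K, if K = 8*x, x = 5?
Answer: -14353/10 ≈ -1435.3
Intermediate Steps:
K = 40 (K = 8*5 = 40)
-57412/K = -57412/40 = -926*31/20 = -14353/10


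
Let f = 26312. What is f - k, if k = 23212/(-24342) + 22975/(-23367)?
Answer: 831519692479/31599973 ≈ 26314.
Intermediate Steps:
k = -61202903/31599973 (k = 23212*(-1/24342) + 22975*(-1/23367) = -11606/12171 - 22975/23367 = -61202903/31599973 ≈ -1.9368)
f - k = 26312 - 1*(-61202903/31599973) = 26312 + 61202903/31599973 = 831519692479/31599973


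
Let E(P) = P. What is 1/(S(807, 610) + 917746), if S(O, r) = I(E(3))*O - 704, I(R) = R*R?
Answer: 1/924305 ≈ 1.0819e-6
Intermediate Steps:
I(R) = R²
S(O, r) = -704 + 9*O (S(O, r) = 3²*O - 704 = 9*O - 704 = -704 + 9*O)
1/(S(807, 610) + 917746) = 1/((-704 + 9*807) + 917746) = 1/((-704 + 7263) + 917746) = 1/(6559 + 917746) = 1/924305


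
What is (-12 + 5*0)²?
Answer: 144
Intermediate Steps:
(-12 + 5*0)² = (-12 + 0)² = (-12)² = 144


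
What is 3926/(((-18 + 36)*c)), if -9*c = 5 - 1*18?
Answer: 151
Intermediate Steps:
c = 13/9 (c = -(5 - 1*18)/9 = -(5 - 18)/9 = -⅑*(-13) = 13/9 ≈ 1.4444)
3926/(((-18 + 36)*c)) = 3926/(((-18 + 36)*(13/9))) = 3926/((18*(13/9))) = 3926/26 = 3926*(1/26) = 151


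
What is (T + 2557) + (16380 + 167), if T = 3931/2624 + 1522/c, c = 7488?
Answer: 5865603161/307008 ≈ 19106.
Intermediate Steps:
T = 522329/307008 (T = 3931/2624 + 1522/7488 = 3931*(1/2624) + 1522*(1/7488) = 3931/2624 + 761/3744 = 522329/307008 ≈ 1.7014)
(T + 2557) + (16380 + 167) = (522329/307008 + 2557) + (16380 + 167) = 785541785/307008 + 16547 = 5865603161/307008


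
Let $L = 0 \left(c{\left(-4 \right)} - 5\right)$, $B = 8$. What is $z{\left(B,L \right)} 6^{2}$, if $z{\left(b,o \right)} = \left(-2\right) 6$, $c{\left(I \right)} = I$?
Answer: $-432$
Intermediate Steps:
$L = 0$ ($L = 0 \left(-4 - 5\right) = 0 \left(-9\right) = 0$)
$z{\left(b,o \right)} = -12$
$z{\left(B,L \right)} 6^{2} = - 12 \cdot 6^{2} = \left(-12\right) 36 = -432$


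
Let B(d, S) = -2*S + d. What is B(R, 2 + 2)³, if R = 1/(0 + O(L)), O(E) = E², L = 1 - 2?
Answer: -343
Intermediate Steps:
L = -1
R = 1 (R = 1/(0 + (-1)²) = 1/(0 + 1) = 1/1 = 1)
B(d, S) = d - 2*S
B(R, 2 + 2)³ = (1 - 2*(2 + 2))³ = (1 - 2*4)³ = (1 - 8)³ = (-7)³ = -343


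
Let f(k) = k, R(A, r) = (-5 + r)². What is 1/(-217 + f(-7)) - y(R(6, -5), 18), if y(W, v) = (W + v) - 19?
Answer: -22177/224 ≈ -99.005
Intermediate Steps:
y(W, v) = -19 + W + v
1/(-217 + f(-7)) - y(R(6, -5), 18) = 1/(-217 - 7) - (-19 + (-5 - 5)² + 18) = 1/(-224) - (-19 + (-10)² + 18) = -1/224 - (-19 + 100 + 18) = -1/224 - 1*99 = -1/224 - 99 = -22177/224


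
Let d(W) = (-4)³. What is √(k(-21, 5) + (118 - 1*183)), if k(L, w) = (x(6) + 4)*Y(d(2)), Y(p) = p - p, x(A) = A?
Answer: I*√65 ≈ 8.0623*I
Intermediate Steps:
d(W) = -64
Y(p) = 0
k(L, w) = 0 (k(L, w) = (6 + 4)*0 = 10*0 = 0)
√(k(-21, 5) + (118 - 1*183)) = √(0 + (118 - 1*183)) = √(0 + (118 - 183)) = √(0 - 65) = √(-65) = I*√65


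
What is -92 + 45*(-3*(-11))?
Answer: 1393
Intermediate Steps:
-92 + 45*(-3*(-11)) = -92 + 45*33 = -92 + 1485 = 1393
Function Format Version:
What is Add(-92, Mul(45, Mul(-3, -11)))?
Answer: 1393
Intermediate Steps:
Add(-92, Mul(45, Mul(-3, -11))) = Add(-92, Mul(45, 33)) = Add(-92, 1485) = 1393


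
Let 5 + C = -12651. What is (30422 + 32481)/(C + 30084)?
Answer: 62903/17428 ≈ 3.6093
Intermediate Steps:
C = -12656 (C = -5 - 12651 = -12656)
(30422 + 32481)/(C + 30084) = (30422 + 32481)/(-12656 + 30084) = 62903/17428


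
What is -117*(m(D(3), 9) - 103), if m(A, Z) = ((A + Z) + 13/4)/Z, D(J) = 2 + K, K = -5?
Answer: 47723/4 ≈ 11931.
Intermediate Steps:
D(J) = -3 (D(J) = 2 - 5 = -3)
m(A, Z) = (13/4 + A + Z)/Z (m(A, Z) = ((A + Z) + 13*(¼))/Z = ((A + Z) + 13/4)/Z = (13/4 + A + Z)/Z)
-117*(m(D(3), 9) - 103) = -117*((13/4 - 3 + 9)/9 - 103) = -117*((⅑)*(37/4) - 103) = -117*(37/36 - 103) = -117*(-3671/36) = 47723/4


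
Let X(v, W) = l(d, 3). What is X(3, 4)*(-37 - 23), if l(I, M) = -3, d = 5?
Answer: 180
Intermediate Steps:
X(v, W) = -3
X(3, 4)*(-37 - 23) = -3*(-37 - 23) = -3*(-60) = 180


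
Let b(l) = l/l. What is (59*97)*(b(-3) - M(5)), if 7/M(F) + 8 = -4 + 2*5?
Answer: 51507/2 ≈ 25754.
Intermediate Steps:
b(l) = 1
M(F) = -7/2 (M(F) = 7/(-8 + (-4 + 2*5)) = 7/(-8 + (-4 + 10)) = 7/(-8 + 6) = 7/(-2) = 7*(-½) = -7/2)
(59*97)*(b(-3) - M(5)) = (59*97)*(1 - 1*(-7/2)) = 5723*(1 + 7/2) = 5723*(9/2) = 51507/2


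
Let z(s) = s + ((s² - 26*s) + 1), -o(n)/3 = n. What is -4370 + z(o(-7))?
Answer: -4453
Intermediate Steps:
o(n) = -3*n
z(s) = 1 + s² - 25*s (z(s) = s + (1 + s² - 26*s) = 1 + s² - 25*s)
-4370 + z(o(-7)) = -4370 + (1 + (-3*(-7))² - (-75)*(-7)) = -4370 + (1 + 21² - 25*21) = -4370 + (1 + 441 - 525) = -4370 - 83 = -4453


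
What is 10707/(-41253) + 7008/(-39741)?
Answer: -79400879/182159497 ≈ -0.43589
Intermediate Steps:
10707/(-41253) + 7008/(-39741) = 10707*(-1/41253) + 7008*(-1/39741) = -3569/13751 - 2336/13247 = -79400879/182159497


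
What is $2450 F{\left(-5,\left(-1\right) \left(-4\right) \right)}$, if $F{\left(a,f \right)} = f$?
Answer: $9800$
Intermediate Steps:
$2450 F{\left(-5,\left(-1\right) \left(-4\right) \right)} = 2450 \left(\left(-1\right) \left(-4\right)\right) = 2450 \cdot 4 = 9800$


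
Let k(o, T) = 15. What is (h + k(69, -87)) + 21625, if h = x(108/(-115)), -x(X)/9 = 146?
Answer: 20326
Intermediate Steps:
x(X) = -1314 (x(X) = -9*146 = -1314)
h = -1314
(h + k(69, -87)) + 21625 = (-1314 + 15) + 21625 = -1299 + 21625 = 20326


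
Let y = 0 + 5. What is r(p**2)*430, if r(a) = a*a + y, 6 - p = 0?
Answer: 559430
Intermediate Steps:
p = 6 (p = 6 - 1*0 = 6 + 0 = 6)
y = 5
r(a) = 5 + a**2 (r(a) = a*a + 5 = a**2 + 5 = 5 + a**2)
r(p**2)*430 = (5 + (6**2)**2)*430 = (5 + 36**2)*430 = (5 + 1296)*430 = 1301*430 = 559430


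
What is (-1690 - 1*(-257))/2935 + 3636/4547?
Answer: 4155809/13345445 ≈ 0.31140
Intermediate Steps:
(-1690 - 1*(-257))/2935 + 3636/4547 = (-1690 + 257)*(1/2935) + 3636*(1/4547) = -1433*1/2935 + 3636/4547 = -1433/2935 + 3636/4547 = 4155809/13345445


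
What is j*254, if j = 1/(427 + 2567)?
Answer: 127/1497 ≈ 0.084836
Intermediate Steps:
j = 1/2994 ≈ 0.00033400
j*254 = (1/2994)*254 = 127/1497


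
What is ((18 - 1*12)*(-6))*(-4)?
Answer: 144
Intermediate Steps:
((18 - 1*12)*(-6))*(-4) = ((18 - 12)*(-6))*(-4) = (6*(-6))*(-4) = -36*(-4) = 144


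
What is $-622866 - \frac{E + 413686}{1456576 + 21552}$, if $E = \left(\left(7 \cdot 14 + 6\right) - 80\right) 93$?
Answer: $- \frac{460338045383}{739064} \approx -6.2287 \cdot 10^{5}$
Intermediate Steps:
$E = 2232$ ($E = \left(\left(98 + 6\right) - 80\right) 93 = \left(104 - 80\right) 93 = 24 \cdot 93 = 2232$)
$-622866 - \frac{E + 413686}{1456576 + 21552} = -622866 - \frac{2232 + 413686}{1456576 + 21552} = -622866 - \frac{415918}{1478128} = -622866 - 415918 \cdot \frac{1}{1478128} = -622866 - \frac{207959}{739064} = - \frac{460338045383}{739064}$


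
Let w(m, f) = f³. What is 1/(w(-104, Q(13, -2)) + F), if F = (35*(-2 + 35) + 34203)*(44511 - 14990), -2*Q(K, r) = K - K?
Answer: 1/1043803518 ≈ 9.5804e-10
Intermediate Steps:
Q(K, r) = 0 (Q(K, r) = -(K - K)/2 = -½*0 = 0)
F = 1043803518 (F = (35*33 + 34203)*29521 = (1155 + 34203)*29521 = 35358*29521 = 1043803518)
1/(w(-104, Q(13, -2)) + F) = 1/(0³ + 1043803518) = 1/(0 + 1043803518) = 1/1043803518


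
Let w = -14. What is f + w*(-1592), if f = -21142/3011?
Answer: 67088026/3011 ≈ 22281.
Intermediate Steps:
f = -21142/3011 (f = -21142*1/3011 = -21142/3011 ≈ -7.0216)
f + w*(-1592) = -21142/3011 - 14*(-1592) = -21142/3011 + 22288 = 67088026/3011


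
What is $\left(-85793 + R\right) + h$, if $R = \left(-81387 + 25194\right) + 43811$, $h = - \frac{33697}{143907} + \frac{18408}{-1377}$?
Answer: $- \frac{2161894161350}{22017771} \approx -98189.0$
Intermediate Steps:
$h = - \frac{299493425}{22017771}$ ($h = \left(-33697\right) \frac{1}{143907} + 18408 \left(- \frac{1}{1377}\right) = - \frac{33697}{143907} - \frac{6136}{459} = - \frac{299493425}{22017771} \approx -13.602$)
$R = -12382$ ($R = -56193 + 43811 = -12382$)
$\left(-85793 + R\right) + h = \left(-85793 - 12382\right) - \frac{299493425}{22017771} = -98175 - \frac{299493425}{22017771} = - \frac{2161894161350}{22017771}$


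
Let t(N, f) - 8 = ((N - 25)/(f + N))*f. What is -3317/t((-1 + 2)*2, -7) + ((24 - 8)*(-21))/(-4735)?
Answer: 78570631/572935 ≈ 137.14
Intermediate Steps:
t(N, f) = 8 + f*(-25 + N)/(N + f) (t(N, f) = 8 + ((N - 25)/(f + N))*f = 8 + ((-25 + N)/(N + f))*f = 8 + f*(-25 + N)/(N + f))
-3317/t((-1 + 2)*2, -7) + ((24 - 8)*(-21))/(-4735) = -3317*((-1 + 2)*2 - 7)/(-17*(-7) + 8*((-1 + 2)*2) + ((-1 + 2)*2)*(-7)) + ((24 - 8)*(-21))/(-4735) = -3317*(1*2 - 7)/(119 + 8*(1*2) + (1*2)*(-7)) + (16*(-21))*(-1/4735) = -3317*(2 - 7)/(119 + 8*2 + 2*(-7)) - 336*(-1/4735) = -3317*(-5/(119 + 16 - 14)) + 336/4735 = -3317/((-1/5*121)) + 336/4735 = -3317/(-121/5) + 336/4735 = -3317*(-5/121) + 336/4735 = 16585/121 + 336/4735 = 78570631/572935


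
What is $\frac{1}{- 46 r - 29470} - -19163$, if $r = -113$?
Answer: $\frac{465124335}{24272} \approx 19163.0$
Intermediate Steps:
$\frac{1}{- 46 r - 29470} - -19163 = \frac{1}{\left(-46\right) \left(-113\right) - 29470} - -19163 = \frac{1}{5198 - 29470} + 19163 = \frac{1}{-24272} + 19163 = - \frac{1}{24272} + 19163 = \frac{465124335}{24272}$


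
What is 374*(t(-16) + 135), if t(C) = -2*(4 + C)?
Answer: 59466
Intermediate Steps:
t(C) = -8 - 2*C
374*(t(-16) + 135) = 374*((-8 - 2*(-16)) + 135) = 374*((-8 + 32) + 135) = 374*(24 + 135) = 374*159 = 59466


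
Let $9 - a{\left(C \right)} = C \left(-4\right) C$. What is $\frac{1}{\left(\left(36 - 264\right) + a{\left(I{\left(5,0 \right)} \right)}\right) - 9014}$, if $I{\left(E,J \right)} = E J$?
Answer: $- \frac{1}{9233} \approx -0.00010831$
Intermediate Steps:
$a{\left(C \right)} = 9 + 4 C^{2}$ ($a{\left(C \right)} = 9 - C \left(-4\right) C = 9 - - 4 C C = 9 - - 4 C^{2} = 9 + 4 C^{2}$)
$\frac{1}{\left(\left(36 - 264\right) + a{\left(I{\left(5,0 \right)} \right)}\right) - 9014} = \frac{1}{\left(\left(36 - 264\right) + \left(9 + 4 \left(5 \cdot 0\right)^{2}\right)\right) - 9014} = \frac{1}{\left(\left(36 - 264\right) + \left(9 + 4 \cdot 0^{2}\right)\right) - 9014} = \frac{1}{\left(-228 + \left(9 + 4 \cdot 0\right)\right) - 9014} = \frac{1}{\left(-228 + \left(9 + 0\right)\right) - 9014} = \frac{1}{\left(-228 + 9\right) - 9014} = \frac{1}{-219 - 9014} = \frac{1}{-9233} = - \frac{1}{9233}$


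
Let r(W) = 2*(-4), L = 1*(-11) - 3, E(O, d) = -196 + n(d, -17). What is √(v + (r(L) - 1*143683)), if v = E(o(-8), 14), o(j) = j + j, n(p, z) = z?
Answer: 4*I*√8994 ≈ 379.35*I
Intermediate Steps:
o(j) = 2*j
E(O, d) = -213 (E(O, d) = -196 - 17 = -213)
L = -14 (L = -11 - 3 = -14)
v = -213
r(W) = -8
√(v + (r(L) - 1*143683)) = √(-213 + (-8 - 1*143683)) = √(-213 + (-8 - 143683)) = √(-213 - 143691) = √(-143904) = 4*I*√8994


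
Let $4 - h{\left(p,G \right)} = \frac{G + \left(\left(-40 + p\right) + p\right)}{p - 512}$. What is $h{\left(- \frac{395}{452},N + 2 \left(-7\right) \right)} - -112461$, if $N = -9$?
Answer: $\frac{26071494569}{231819} \approx 1.1246 \cdot 10^{5}$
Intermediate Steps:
$h{\left(p,G \right)} = 4 - \frac{-40 + G + 2 p}{-512 + p}$ ($h{\left(p,G \right)} = 4 - \frac{G + \left(\left(-40 + p\right) + p\right)}{p - 512} = 4 - \frac{G + \left(-40 + 2 p\right)}{-512 + p} = 4 - \frac{-40 + G + 2 p}{-512 + p}$)
$h{\left(- \frac{395}{452},N + 2 \left(-7\right) \right)} - -112461 = \frac{-2008 - \left(-9 + 2 \left(-7\right)\right) + 2 \left(- \frac{395}{452}\right)}{-512 - \frac{395}{452}} - -112461 = \frac{-2008 - \left(-9 - 14\right) + 2 \left(\left(-395\right) \frac{1}{452}\right)}{-512 - \frac{395}{452}} + 112461 = \frac{-2008 - -23 + 2 \left(- \frac{395}{452}\right)}{-512 - \frac{395}{452}} + 112461 = \frac{-2008 + 23 - \frac{395}{226}}{- \frac{231819}{452}} + 112461 = \left(- \frac{452}{231819}\right) \left(- \frac{449005}{226}\right) + 112461 = \frac{898010}{231819} + 112461 = \frac{26071494569}{231819}$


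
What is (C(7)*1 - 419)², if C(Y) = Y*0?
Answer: 175561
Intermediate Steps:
C(Y) = 0
(C(7)*1 - 419)² = (0*1 - 419)² = (0 - 419)² = (-419)² = 175561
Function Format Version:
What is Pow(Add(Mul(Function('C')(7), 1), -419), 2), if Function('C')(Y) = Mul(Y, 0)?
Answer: 175561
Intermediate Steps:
Function('C')(Y) = 0
Pow(Add(Mul(Function('C')(7), 1), -419), 2) = Pow(Add(Mul(0, 1), -419), 2) = Pow(Add(0, -419), 2) = Pow(-419, 2) = 175561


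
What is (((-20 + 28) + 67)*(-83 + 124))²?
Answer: 9455625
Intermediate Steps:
(((-20 + 28) + 67)*(-83 + 124))² = ((8 + 67)*41)² = (75*41)² = 3075² = 9455625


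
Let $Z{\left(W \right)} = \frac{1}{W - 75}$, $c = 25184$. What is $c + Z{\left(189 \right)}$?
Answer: $\frac{2870977}{114} \approx 25184.0$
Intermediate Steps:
$Z{\left(W \right)} = \frac{1}{-75 + W}$
$c + Z{\left(189 \right)} = 25184 + \frac{1}{-75 + 189} = 25184 + \frac{1}{114} = \frac{2870977}{114}$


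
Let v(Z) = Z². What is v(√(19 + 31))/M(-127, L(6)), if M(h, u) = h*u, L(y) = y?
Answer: -25/381 ≈ -0.065617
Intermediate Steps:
v(√(19 + 31))/M(-127, L(6)) = (√(19 + 31))²/((-127*6)) = (√50)²/(-762) = (5*√2)²*(-1/762) = 50*(-1/762) = -25/381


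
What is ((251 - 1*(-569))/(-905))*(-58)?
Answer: 9512/181 ≈ 52.552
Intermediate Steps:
((251 - 1*(-569))/(-905))*(-58) = ((251 + 569)*(-1/905))*(-58) = (820*(-1/905))*(-58) = -164/181*(-58) = 9512/181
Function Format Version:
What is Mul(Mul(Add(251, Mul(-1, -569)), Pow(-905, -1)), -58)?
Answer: Rational(9512, 181) ≈ 52.552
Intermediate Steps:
Mul(Mul(Add(251, Mul(-1, -569)), Pow(-905, -1)), -58) = Mul(Mul(Add(251, 569), Rational(-1, 905)), -58) = Mul(Mul(820, Rational(-1, 905)), -58) = Mul(Rational(-164, 181), -58) = Rational(9512, 181)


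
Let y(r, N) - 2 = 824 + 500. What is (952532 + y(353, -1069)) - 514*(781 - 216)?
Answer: 663448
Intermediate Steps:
y(r, N) = 1326 (y(r, N) = 2 + (824 + 500) = 2 + 1324 = 1326)
(952532 + y(353, -1069)) - 514*(781 - 216) = (952532 + 1326) - 514*(781 - 216) = 953858 - 514*565 = 953858 - 290410 = 663448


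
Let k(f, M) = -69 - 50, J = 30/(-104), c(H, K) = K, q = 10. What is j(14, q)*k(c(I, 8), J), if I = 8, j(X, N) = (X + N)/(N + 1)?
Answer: -2856/11 ≈ -259.64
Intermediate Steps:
j(X, N) = (N + X)/(1 + N)
J = -15/52 (J = 30*(-1/104) = -15/52 ≈ -0.28846)
k(f, M) = -119
j(14, q)*k(c(I, 8), J) = ((10 + 14)/(1 + 10))*(-119) = (24/11)*(-119) = -2856/11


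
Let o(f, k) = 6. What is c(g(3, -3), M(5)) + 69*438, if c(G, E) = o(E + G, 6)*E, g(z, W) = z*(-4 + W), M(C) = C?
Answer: 30252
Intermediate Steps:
c(G, E) = 6*E
c(g(3, -3), M(5)) + 69*438 = 6*5 + 69*438 = 30 + 30222 = 30252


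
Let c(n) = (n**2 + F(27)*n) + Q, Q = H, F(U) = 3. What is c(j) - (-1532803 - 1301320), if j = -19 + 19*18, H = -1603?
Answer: 2937818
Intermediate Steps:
Q = -1603
j = 323 (j = -19 + 342 = 323)
c(n) = -1603 + n**2 + 3*n (c(n) = (n**2 + 3*n) - 1603 = -1603 + n**2 + 3*n)
c(j) - (-1532803 - 1301320) = (-1603 + 323**2 + 3*323) - (-1532803 - 1301320) = (-1603 + 104329 + 969) - 1*(-2834123) = 103695 + 2834123 = 2937818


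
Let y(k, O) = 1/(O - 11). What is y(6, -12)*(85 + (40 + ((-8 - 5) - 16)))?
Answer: -96/23 ≈ -4.1739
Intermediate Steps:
y(k, O) = 1/(-11 + O)
y(6, -12)*(85 + (40 + ((-8 - 5) - 16))) = (85 + (40 + ((-8 - 5) - 16)))/(-11 - 12) = (85 + (40 + (-13 - 16)))/(-23) = -(85 + (40 - 29))/23 = -(85 + 11)/23 = -1/23*96 = -96/23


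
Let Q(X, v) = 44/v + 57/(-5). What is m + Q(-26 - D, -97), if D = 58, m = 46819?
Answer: 22701466/485 ≈ 46807.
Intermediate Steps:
Q(X, v) = -57/5 + 44/v (Q(X, v) = 44/v + 57*(-⅕) = 44/v - 57/5 = -57/5 + 44/v)
m + Q(-26 - D, -97) = 46819 + (-57/5 + 44/(-97)) = 46819 + (-57/5 + 44*(-1/97)) = 46819 + (-57/5 - 44/97) = 46819 - 5749/485 = 22701466/485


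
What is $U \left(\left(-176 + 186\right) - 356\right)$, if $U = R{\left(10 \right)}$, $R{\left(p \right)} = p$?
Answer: $-3460$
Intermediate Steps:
$U = 10$
$U \left(\left(-176 + 186\right) - 356\right) = 10 \left(\left(-176 + 186\right) - 356\right) = 10 \left(10 - 356\right) = 10 \left(-346\right) = -3460$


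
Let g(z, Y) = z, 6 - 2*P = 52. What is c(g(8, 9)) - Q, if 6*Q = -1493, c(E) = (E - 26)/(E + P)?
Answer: 7501/30 ≈ 250.03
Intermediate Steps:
P = -23 (P = 3 - ½*52 = 3 - 26 = -23)
c(E) = (-26 + E)/(-23 + E) (c(E) = (E - 26)/(E - 23) = (-26 + E)/(-23 + E))
Q = -1493/6 (Q = (⅙)*(-1493) = -1493/6 ≈ -248.83)
c(g(8, 9)) - Q = (-26 + 8)/(-23 + 8) - 1*(-1493/6) = -18/(-15) + 1493/6 = -1/15*(-18) + 1493/6 = 6/5 + 1493/6 = 7501/30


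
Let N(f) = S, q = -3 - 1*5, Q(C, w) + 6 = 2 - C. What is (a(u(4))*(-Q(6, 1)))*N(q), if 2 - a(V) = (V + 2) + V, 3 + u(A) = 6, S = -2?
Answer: 120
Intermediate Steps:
Q(C, w) = -4 - C (Q(C, w) = -6 + (2 - C) = -4 - C)
q = -8 (q = -3 - 5 = -8)
N(f) = -2
u(A) = 3 (u(A) = -3 + 6 = 3)
a(V) = -2*V (a(V) = 2 - ((V + 2) + V) = 2 - ((2 + V) + V) = 2 - (2 + 2*V) = 2 + (-2 - 2*V) = -2*V)
(a(u(4))*(-Q(6, 1)))*N(q) = ((-2*3)*(-(-4 - 1*6)))*(-2) = -(-6)*(-4 - 6)*(-2) = -(-6)*(-10)*(-2) = -6*10*(-2) = -60*(-2) = 120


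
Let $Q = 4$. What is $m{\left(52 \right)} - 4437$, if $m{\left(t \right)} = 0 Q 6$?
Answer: $-4437$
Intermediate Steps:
$m{\left(t \right)} = 0$ ($m{\left(t \right)} = 0 \cdot 4 \cdot 6 = 0 \cdot 6 = 0$)
$m{\left(52 \right)} - 4437 = 0 - 4437 = -4437$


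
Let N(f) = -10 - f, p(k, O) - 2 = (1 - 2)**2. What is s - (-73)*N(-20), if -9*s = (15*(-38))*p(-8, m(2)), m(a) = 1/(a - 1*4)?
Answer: 920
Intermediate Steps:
m(a) = 1/(-4 + a) (m(a) = 1/(a - 4) = 1/(-4 + a))
p(k, O) = 3 (p(k, O) = 2 + (1 - 2)**2 = 2 + (-1)**2 = 2 + 1 = 3)
s = 190 (s = -15*(-38)*3/9 = -(-190)*3/3 = -1/9*(-1710) = 190)
s - (-73)*N(-20) = 190 - (-73)*(-10 - 1*(-20)) = 190 - (-73)*(-10 + 20) = 190 - (-73)*10 = 190 - 1*(-730) = 190 + 730 = 920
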